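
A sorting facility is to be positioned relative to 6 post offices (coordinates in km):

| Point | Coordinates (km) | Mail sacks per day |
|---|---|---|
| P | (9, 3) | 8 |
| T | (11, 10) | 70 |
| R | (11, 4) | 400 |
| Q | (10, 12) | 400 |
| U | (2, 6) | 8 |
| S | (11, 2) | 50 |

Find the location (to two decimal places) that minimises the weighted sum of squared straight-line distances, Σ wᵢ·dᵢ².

The minimiser of Σwᵢ‖p−pᵢ‖² is the weighted centroid p* = (Σwᵢpᵢ)/(Σwᵢ).
Σwᵢ = 936.
Σwᵢxᵢ = 8·9 + 70·11 + 400·11 + 400·10 + 8·2 + 50·11 = 9808.
Σwᵢyᵢ = 8·3 + 70·10 + 400·4 + 400·12 + 8·6 + 50·2 = 7272.
x* = 9808/936 = 10.48, y* = 7272/936 = 7.77.

(10.48, 7.77)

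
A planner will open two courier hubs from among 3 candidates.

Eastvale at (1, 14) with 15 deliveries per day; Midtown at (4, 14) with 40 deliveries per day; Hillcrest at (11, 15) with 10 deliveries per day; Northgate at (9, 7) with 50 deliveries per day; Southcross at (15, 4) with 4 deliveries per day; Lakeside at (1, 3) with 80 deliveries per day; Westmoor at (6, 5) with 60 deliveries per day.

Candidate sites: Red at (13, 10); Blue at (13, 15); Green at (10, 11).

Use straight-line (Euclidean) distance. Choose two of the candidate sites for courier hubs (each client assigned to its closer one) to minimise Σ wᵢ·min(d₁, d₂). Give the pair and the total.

{Blue, Green}, total 2067.2

Evaluate every pair (each demand assigned to the nearer of the two):
  {Blue, Green}: total = 2067.2
  {Red, Green}: total = 2079.3
  {Red, Blue}: total = 2465.7
Best pair: {Blue, Green} with total 2067.2.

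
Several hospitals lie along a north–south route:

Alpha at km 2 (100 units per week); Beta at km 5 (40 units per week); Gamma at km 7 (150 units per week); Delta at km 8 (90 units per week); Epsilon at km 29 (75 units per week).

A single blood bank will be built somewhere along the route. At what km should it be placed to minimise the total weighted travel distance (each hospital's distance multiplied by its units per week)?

x = 7

For a sum of weighted absolute distances on a line, the optimum is the weighted median (not the mean). Total weight W = 455; half-weight = 227.5.
Sort by position and accumulate weight:
  km 2 (Alpha, w=100) → cum 100
  km 5 (Beta, w=40) → cum 140
  km 7 (Gamma, w=150) → cum 290  ≥ 227.5 → median here
  km 8 (Delta, w=90) → cum 380
  km 29 (Epsilon, w=75) → cum 455
Optimal location: km 7.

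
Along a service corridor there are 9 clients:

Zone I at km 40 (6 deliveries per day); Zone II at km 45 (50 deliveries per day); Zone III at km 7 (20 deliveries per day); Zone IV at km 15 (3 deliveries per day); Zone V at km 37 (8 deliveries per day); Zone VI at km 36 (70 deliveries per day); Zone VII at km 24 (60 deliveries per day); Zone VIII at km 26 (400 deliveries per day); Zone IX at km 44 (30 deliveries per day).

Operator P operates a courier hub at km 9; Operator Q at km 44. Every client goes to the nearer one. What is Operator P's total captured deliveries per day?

483

The indifferent point is the midpoint (9+44)/2 = 26.5; clients left of it (closer to Operator P at 9) go to Operator P, those right go to Operator Q.
  Zone III at 7 (w=20) → Operator P
  Zone IV at 15 (w=3) → Operator P
  Zone VII at 24 (w=60) → Operator P
  Zone VIII at 26 (w=400) → Operator P
  Zone VI at 36 (w=70) → Operator Q
  Zone V at 37 (w=8) → Operator Q
  Zone I at 40 (w=6) → Operator Q
  Zone IX at 44 (w=30) → Operator Q
  Zone II at 45 (w=50) → Operator Q
Operator P captures 483; Operator Q captures 164.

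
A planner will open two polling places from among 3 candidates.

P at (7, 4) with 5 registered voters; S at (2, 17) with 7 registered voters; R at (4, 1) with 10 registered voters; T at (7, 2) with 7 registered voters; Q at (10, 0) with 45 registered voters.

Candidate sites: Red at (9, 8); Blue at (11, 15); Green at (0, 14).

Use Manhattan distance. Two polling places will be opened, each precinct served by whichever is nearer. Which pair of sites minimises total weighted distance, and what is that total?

{Red, Green}, total 646

Evaluate every pair (each demand assigned to the nearer of the two):
  {Red, Green}: total = 646
  {Red, Blue}: total = 688
  {Blue, Green}: total = 1119
Best pair: {Red, Green} with total 646.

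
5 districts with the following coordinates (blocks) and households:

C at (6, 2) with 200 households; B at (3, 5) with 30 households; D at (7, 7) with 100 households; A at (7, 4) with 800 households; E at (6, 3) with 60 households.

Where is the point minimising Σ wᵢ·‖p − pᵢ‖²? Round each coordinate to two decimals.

(6.68, 3.89)

The minimiser of Σwᵢ‖p−pᵢ‖² is the weighted centroid p* = (Σwᵢpᵢ)/(Σwᵢ).
Σwᵢ = 1190.
Σwᵢxᵢ = 200·6 + 30·3 + 100·7 + 800·7 + 60·6 = 7950.
Σwᵢyᵢ = 200·2 + 30·5 + 100·7 + 800·4 + 60·3 = 4630.
x* = 7950/1190 = 6.68, y* = 4630/1190 = 3.89.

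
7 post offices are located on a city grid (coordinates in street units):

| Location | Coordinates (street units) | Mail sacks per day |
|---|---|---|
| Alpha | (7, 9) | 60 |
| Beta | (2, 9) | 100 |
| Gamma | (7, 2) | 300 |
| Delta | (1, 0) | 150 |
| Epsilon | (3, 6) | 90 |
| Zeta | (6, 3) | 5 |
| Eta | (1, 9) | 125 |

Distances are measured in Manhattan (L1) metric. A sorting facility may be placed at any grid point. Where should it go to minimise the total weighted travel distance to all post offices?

Manhattan distance separates: Σwᵢ(|x−xᵢ|+|y−yᵢ|) = Σwᵢ|x−xᵢ| + Σwᵢ|y−yᵢ|, so x and y are optimised independently as 1-D weighted medians.
Total weight W = 830; half = 415.
x-coordinate, sorted with cumulative weight:
  x=1 (Delta, w=150) cum 150
  x=1 (Eta, w=125) cum 275
  x=2 (Beta, w=100) cum 375
  x=3 (Epsilon, w=90) cum 465  ← median
  x=6 (Zeta, w=5) cum 470
  x=7 (Alpha, w=60) cum 530
  x=7 (Gamma, w=300) cum 830
⇒ x* = 3
y-coordinate, sorted with cumulative weight:
  y=0 (Delta, w=150) cum 150
  y=2 (Gamma, w=300) cum 450  ← median
  y=3 (Zeta, w=5) cum 455
  y=6 (Epsilon, w=90) cum 545
  y=9 (Alpha, w=60) cum 605
  y=9 (Beta, w=100) cum 705
  y=9 (Eta, w=125) cum 830
⇒ y* = 2

(3, 2)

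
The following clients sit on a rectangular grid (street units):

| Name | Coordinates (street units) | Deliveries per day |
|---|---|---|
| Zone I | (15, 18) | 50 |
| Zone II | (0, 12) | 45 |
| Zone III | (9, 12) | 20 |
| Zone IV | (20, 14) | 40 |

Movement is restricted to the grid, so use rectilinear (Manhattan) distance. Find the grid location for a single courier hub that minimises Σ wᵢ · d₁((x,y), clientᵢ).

(15, 14)

Manhattan distance separates: Σwᵢ(|x−xᵢ|+|y−yᵢ|) = Σwᵢ|x−xᵢ| + Σwᵢ|y−yᵢ|, so x and y are optimised independently as 1-D weighted medians.
Total weight W = 155; half = 77.5.
x-coordinate, sorted with cumulative weight:
  x=0 (Zone II, w=45) cum 45
  x=9 (Zone III, w=20) cum 65
  x=15 (Zone I, w=50) cum 115  ← median
  x=20 (Zone IV, w=40) cum 155
⇒ x* = 15
y-coordinate, sorted with cumulative weight:
  y=12 (Zone II, w=45) cum 45
  y=12 (Zone III, w=20) cum 65
  y=14 (Zone IV, w=40) cum 105  ← median
  y=18 (Zone I, w=50) cum 155
⇒ y* = 14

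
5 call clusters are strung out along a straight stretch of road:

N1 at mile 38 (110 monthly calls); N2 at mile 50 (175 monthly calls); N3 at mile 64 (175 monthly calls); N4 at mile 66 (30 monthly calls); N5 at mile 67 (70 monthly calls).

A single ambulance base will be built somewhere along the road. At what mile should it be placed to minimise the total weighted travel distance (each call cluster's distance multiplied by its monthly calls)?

x = 50

For a sum of weighted absolute distances on a line, the optimum is the weighted median (not the mean). Total weight W = 560; half-weight = 280.
Sort by position and accumulate weight:
  mile 38 (N1, w=110) → cum 110
  mile 50 (N2, w=175) → cum 285  ≥ 280 → median here
  mile 64 (N3, w=175) → cum 460
  mile 66 (N4, w=30) → cum 490
  mile 67 (N5, w=70) → cum 560
Optimal location: mile 50.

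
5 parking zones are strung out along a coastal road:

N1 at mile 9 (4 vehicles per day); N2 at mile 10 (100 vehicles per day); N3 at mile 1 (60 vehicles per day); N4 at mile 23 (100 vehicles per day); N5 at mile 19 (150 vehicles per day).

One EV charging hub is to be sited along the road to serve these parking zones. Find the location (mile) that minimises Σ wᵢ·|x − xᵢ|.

x = 19

For a sum of weighted absolute distances on a line, the optimum is the weighted median (not the mean). Total weight W = 414; half-weight = 207.
Sort by position and accumulate weight:
  mile 1 (N3, w=60) → cum 60
  mile 9 (N1, w=4) → cum 64
  mile 10 (N2, w=100) → cum 164
  mile 19 (N5, w=150) → cum 314  ≥ 207 → median here
  mile 23 (N4, w=100) → cum 414
Optimal location: mile 19.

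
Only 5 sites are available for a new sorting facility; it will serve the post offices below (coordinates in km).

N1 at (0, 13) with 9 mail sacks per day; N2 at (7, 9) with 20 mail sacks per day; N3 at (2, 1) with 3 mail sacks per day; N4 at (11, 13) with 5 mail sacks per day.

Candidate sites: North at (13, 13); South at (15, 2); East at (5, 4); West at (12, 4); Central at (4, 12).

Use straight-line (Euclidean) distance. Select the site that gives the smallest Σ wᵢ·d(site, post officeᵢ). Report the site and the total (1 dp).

Central, total 190.9 km

Total weighted distance at each candidate:
  North (13, 13): total = 320.1
  South (15, 2): total = 477.7
  East (5, 4): total = 267.2
  West (12, 4): total = 353.0
  Central (4, 12): total = 190.9
Minimum is at Central with total 190.9 km.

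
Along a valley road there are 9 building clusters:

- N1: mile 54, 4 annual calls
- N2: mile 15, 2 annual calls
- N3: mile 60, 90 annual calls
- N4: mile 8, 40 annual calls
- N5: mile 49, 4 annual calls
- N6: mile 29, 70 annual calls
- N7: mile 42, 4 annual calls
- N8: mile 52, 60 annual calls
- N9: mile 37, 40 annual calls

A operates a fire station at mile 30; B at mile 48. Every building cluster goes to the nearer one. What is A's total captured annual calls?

The indifferent point is the midpoint (30+48)/2 = 39; building clusters left of it (closer to A at 30) go to A, those right go to B.
  N4 at 8 (w=40) → A
  N2 at 15 (w=2) → A
  N6 at 29 (w=70) → A
  N9 at 37 (w=40) → A
  N7 at 42 (w=4) → B
  N5 at 49 (w=4) → B
  N8 at 52 (w=60) → B
  N1 at 54 (w=4) → B
  N3 at 60 (w=90) → B
A captures 152; B captures 162.

152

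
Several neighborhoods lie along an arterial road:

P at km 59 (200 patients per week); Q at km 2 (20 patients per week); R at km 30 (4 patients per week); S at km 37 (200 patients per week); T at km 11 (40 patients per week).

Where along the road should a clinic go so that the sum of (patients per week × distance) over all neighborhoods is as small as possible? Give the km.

x = 37

For a sum of weighted absolute distances on a line, the optimum is the weighted median (not the mean). Total weight W = 464; half-weight = 232.
Sort by position and accumulate weight:
  km 2 (Q, w=20) → cum 20
  km 11 (T, w=40) → cum 60
  km 30 (R, w=4) → cum 64
  km 37 (S, w=200) → cum 264  ≥ 232 → median here
  km 59 (P, w=200) → cum 464
Optimal location: km 37.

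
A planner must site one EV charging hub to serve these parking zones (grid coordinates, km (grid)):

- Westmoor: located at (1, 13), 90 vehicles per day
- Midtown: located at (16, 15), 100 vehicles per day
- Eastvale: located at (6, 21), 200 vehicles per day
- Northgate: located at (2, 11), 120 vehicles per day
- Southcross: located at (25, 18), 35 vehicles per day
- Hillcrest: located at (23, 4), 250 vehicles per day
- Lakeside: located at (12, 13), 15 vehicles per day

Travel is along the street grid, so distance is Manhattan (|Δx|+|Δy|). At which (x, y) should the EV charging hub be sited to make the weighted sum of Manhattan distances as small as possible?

Manhattan distance separates: Σwᵢ(|x−xᵢ|+|y−yᵢ|) = Σwᵢ|x−xᵢ| + Σwᵢ|y−yᵢ|, so x and y are optimised independently as 1-D weighted medians.
Total weight W = 810; half = 405.
x-coordinate, sorted with cumulative weight:
  x=1 (Westmoor, w=90) cum 90
  x=2 (Northgate, w=120) cum 210
  x=6 (Eastvale, w=200) cum 410  ← median
  x=12 (Lakeside, w=15) cum 425
  x=16 (Midtown, w=100) cum 525
  x=23 (Hillcrest, w=250) cum 775
  x=25 (Southcross, w=35) cum 810
⇒ x* = 6
y-coordinate, sorted with cumulative weight:
  y=4 (Hillcrest, w=250) cum 250
  y=11 (Northgate, w=120) cum 370
  y=13 (Westmoor, w=90) cum 460  ← median
  y=13 (Lakeside, w=15) cum 475
  y=15 (Midtown, w=100) cum 575
  y=18 (Southcross, w=35) cum 610
  y=21 (Eastvale, w=200) cum 810
⇒ y* = 13

(6, 13)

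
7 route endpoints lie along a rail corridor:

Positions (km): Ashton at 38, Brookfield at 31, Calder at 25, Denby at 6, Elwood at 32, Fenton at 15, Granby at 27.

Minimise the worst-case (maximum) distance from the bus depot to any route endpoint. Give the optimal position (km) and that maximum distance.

location 22, max distance 16

The 1-center on a line is the midpoint of the two extreme points: leftmost at 6, rightmost at 38.
Optimal location = (6 + 38)/2 = 22; maximum distance = (38 − 6)/2 = 16.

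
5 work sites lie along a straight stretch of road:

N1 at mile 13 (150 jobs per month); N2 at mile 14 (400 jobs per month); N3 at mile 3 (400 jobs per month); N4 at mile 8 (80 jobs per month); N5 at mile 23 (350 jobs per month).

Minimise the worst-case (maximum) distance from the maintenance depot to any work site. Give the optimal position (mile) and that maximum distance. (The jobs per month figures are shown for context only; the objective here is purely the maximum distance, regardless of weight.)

location 13, max distance 10

The 1-center on a line is the midpoint of the two extreme points: leftmost at 3, rightmost at 23.
Optimal location = (3 + 23)/2 = 13; maximum distance = (23 − 3)/2 = 10.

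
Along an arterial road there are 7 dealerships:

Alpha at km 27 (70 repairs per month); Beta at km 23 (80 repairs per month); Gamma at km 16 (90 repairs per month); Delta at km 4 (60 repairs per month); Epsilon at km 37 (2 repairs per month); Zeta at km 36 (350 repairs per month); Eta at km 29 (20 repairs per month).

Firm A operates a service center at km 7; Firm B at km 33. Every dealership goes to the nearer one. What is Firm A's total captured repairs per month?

150

The indifferent point is the midpoint (7+33)/2 = 20; dealerships left of it (closer to Firm A at 7) go to Firm A, those right go to Firm B.
  Delta at 4 (w=60) → Firm A
  Gamma at 16 (w=90) → Firm A
  Beta at 23 (w=80) → Firm B
  Alpha at 27 (w=70) → Firm B
  Eta at 29 (w=20) → Firm B
  Zeta at 36 (w=350) → Firm B
  Epsilon at 37 (w=2) → Firm B
Firm A captures 150; Firm B captures 522.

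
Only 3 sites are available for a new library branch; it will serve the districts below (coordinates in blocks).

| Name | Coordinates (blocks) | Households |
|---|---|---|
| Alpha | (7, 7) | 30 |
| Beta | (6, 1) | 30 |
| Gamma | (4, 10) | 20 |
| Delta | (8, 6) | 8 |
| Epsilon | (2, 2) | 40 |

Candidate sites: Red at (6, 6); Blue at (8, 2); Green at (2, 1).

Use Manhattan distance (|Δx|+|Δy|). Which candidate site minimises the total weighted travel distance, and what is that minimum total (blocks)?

Total weighted distance at each candidate:
  Red (6, 6): total = 666
  Blue (8, 2): total = 782
  Green (2, 1): total = 798
Minimum is at Red with total 666 blocks.

Red, total 666 blocks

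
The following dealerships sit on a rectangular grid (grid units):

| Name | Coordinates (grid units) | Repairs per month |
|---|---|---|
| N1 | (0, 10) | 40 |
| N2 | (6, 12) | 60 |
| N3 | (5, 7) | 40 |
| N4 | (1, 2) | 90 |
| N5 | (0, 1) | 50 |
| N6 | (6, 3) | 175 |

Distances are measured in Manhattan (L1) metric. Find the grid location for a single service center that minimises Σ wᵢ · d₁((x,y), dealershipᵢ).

(6, 3)

Manhattan distance separates: Σwᵢ(|x−xᵢ|+|y−yᵢ|) = Σwᵢ|x−xᵢ| + Σwᵢ|y−yᵢ|, so x and y are optimised independently as 1-D weighted medians.
Total weight W = 455; half = 227.5.
x-coordinate, sorted with cumulative weight:
  x=0 (N1, w=40) cum 40
  x=0 (N5, w=50) cum 90
  x=1 (N4, w=90) cum 180
  x=5 (N3, w=40) cum 220
  x=6 (N2, w=60) cum 280  ← median
  x=6 (N6, w=175) cum 455
⇒ x* = 6
y-coordinate, sorted with cumulative weight:
  y=1 (N5, w=50) cum 50
  y=2 (N4, w=90) cum 140
  y=3 (N6, w=175) cum 315  ← median
  y=7 (N3, w=40) cum 355
  y=10 (N1, w=40) cum 395
  y=12 (N2, w=60) cum 455
⇒ y* = 3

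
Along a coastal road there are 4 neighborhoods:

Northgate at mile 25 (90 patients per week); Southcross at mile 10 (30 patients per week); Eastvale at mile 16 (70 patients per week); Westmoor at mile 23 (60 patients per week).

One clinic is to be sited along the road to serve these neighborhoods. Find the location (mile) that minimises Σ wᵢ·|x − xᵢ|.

x = 23

For a sum of weighted absolute distances on a line, the optimum is the weighted median (not the mean). Total weight W = 250; half-weight = 125.
Sort by position and accumulate weight:
  mile 10 (Southcross, w=30) → cum 30
  mile 16 (Eastvale, w=70) → cum 100
  mile 23 (Westmoor, w=60) → cum 160  ≥ 125 → median here
  mile 25 (Northgate, w=90) → cum 250
Optimal location: mile 23.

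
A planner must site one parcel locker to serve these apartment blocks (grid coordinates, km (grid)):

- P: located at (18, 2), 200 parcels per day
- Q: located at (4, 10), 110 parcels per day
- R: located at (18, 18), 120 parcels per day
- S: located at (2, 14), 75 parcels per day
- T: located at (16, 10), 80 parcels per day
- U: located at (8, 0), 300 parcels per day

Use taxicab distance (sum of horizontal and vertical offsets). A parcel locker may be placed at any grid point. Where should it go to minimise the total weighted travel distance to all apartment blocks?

(8, 2)

Manhattan distance separates: Σwᵢ(|x−xᵢ|+|y−yᵢ|) = Σwᵢ|x−xᵢ| + Σwᵢ|y−yᵢ|, so x and y are optimised independently as 1-D weighted medians.
Total weight W = 885; half = 442.5.
x-coordinate, sorted with cumulative weight:
  x=2 (S, w=75) cum 75
  x=4 (Q, w=110) cum 185
  x=8 (U, w=300) cum 485  ← median
  x=16 (T, w=80) cum 565
  x=18 (P, w=200) cum 765
  x=18 (R, w=120) cum 885
⇒ x* = 8
y-coordinate, sorted with cumulative weight:
  y=0 (U, w=300) cum 300
  y=2 (P, w=200) cum 500  ← median
  y=10 (Q, w=110) cum 610
  y=10 (T, w=80) cum 690
  y=14 (S, w=75) cum 765
  y=18 (R, w=120) cum 885
⇒ y* = 2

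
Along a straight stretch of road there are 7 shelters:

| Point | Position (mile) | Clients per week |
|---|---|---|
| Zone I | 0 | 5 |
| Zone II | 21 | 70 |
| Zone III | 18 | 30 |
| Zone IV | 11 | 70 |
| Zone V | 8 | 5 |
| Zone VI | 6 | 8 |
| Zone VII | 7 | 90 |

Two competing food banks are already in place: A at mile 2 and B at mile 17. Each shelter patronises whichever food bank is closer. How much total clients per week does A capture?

108

The indifferent point is the midpoint (2+17)/2 = 9.5; shelters left of it (closer to A at 2) go to A, those right go to B.
  Zone I at 0 (w=5) → A
  Zone VI at 6 (w=8) → A
  Zone VII at 7 (w=90) → A
  Zone V at 8 (w=5) → A
  Zone IV at 11 (w=70) → B
  Zone III at 18 (w=30) → B
  Zone II at 21 (w=70) → B
A captures 108; B captures 170.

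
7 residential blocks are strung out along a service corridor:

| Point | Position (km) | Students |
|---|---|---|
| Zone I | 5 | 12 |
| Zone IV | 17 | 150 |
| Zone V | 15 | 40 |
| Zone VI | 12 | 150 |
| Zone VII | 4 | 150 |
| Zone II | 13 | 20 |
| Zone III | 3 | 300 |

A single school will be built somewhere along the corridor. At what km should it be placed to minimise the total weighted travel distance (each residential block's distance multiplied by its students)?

x = 4

For a sum of weighted absolute distances on a line, the optimum is the weighted median (not the mean). Total weight W = 822; half-weight = 411.
Sort by position and accumulate weight:
  km 3 (Zone III, w=300) → cum 300
  km 4 (Zone VII, w=150) → cum 450  ≥ 411 → median here
  km 5 (Zone I, w=12) → cum 462
  km 12 (Zone VI, w=150) → cum 612
  km 13 (Zone II, w=20) → cum 632
  km 15 (Zone V, w=40) → cum 672
  km 17 (Zone IV, w=150) → cum 822
Optimal location: km 4.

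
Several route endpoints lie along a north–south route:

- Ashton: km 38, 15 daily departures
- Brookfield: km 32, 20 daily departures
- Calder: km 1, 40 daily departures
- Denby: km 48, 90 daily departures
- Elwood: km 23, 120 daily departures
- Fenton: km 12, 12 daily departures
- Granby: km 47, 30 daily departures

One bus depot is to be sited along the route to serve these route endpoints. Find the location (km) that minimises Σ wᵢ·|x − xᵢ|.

For a sum of weighted absolute distances on a line, the optimum is the weighted median (not the mean). Total weight W = 327; half-weight = 163.5.
Sort by position and accumulate weight:
  km 1 (Calder, w=40) → cum 40
  km 12 (Fenton, w=12) → cum 52
  km 23 (Elwood, w=120) → cum 172  ≥ 163.5 → median here
  km 32 (Brookfield, w=20) → cum 192
  km 38 (Ashton, w=15) → cum 207
  km 47 (Granby, w=30) → cum 237
  km 48 (Denby, w=90) → cum 327
Optimal location: km 23.

x = 23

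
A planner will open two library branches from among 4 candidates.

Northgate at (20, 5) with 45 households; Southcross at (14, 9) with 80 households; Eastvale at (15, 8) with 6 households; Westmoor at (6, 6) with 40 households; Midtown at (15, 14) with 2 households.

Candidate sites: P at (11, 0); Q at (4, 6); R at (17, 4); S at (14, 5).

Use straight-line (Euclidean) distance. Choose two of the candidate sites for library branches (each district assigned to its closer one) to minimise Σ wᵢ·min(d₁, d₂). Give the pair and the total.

Evaluate every pair (each demand assigned to the nearer of the two):
  {Q, S}: total = 707.1
  {Q, R}: total = 736.0
  {R, S}: total = 821.9
  {P, S}: total = 939.5
  {P, R}: total = 968.4
  {P, Q}: total = 1383.1
Best pair: {Q, S} with total 707.1.

{Q, S}, total 707.1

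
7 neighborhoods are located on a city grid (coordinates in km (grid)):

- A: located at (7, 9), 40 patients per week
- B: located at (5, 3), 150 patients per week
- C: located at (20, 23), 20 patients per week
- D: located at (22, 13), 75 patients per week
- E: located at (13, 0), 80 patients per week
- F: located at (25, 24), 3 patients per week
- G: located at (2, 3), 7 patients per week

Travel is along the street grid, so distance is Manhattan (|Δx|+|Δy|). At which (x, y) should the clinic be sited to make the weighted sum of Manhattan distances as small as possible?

Manhattan distance separates: Σwᵢ(|x−xᵢ|+|y−yᵢ|) = Σwᵢ|x−xᵢ| + Σwᵢ|y−yᵢ|, so x and y are optimised independently as 1-D weighted medians.
Total weight W = 375; half = 187.5.
x-coordinate, sorted with cumulative weight:
  x=2 (G, w=7) cum 7
  x=5 (B, w=150) cum 157
  x=7 (A, w=40) cum 197  ← median
  x=13 (E, w=80) cum 277
  x=20 (C, w=20) cum 297
  x=22 (D, w=75) cum 372
  x=25 (F, w=3) cum 375
⇒ x* = 7
y-coordinate, sorted with cumulative weight:
  y=0 (E, w=80) cum 80
  y=3 (B, w=150) cum 230  ← median
  y=3 (G, w=7) cum 237
  y=9 (A, w=40) cum 277
  y=13 (D, w=75) cum 352
  y=23 (C, w=20) cum 372
  y=24 (F, w=3) cum 375
⇒ y* = 3

(7, 3)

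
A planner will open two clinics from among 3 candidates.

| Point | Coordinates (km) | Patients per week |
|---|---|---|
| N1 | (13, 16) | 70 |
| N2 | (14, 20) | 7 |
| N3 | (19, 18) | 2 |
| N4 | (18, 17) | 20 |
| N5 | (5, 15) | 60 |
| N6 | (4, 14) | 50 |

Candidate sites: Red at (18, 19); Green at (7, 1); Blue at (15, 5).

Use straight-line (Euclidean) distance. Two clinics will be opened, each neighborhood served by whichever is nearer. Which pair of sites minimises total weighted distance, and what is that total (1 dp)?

{Red, Green}, total 1963.0

Evaluate every pair (each demand assigned to the nearer of the two):
  {Red, Green}: total = 1963.0
  {Red, Blue}: total = 2006.6
  {Green, Blue}: total = 2678.1
Best pair: {Red, Green} with total 1963.0.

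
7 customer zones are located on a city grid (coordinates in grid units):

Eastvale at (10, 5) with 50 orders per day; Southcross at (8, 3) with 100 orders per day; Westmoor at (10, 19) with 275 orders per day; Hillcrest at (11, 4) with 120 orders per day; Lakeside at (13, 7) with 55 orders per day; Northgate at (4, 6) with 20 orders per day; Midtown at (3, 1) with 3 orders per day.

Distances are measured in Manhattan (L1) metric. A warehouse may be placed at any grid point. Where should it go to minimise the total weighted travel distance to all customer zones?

Manhattan distance separates: Σwᵢ(|x−xᵢ|+|y−yᵢ|) = Σwᵢ|x−xᵢ| + Σwᵢ|y−yᵢ|, so x and y are optimised independently as 1-D weighted medians.
Total weight W = 623; half = 311.5.
x-coordinate, sorted with cumulative weight:
  x=3 (Midtown, w=3) cum 3
  x=4 (Northgate, w=20) cum 23
  x=8 (Southcross, w=100) cum 123
  x=10 (Eastvale, w=50) cum 173
  x=10 (Westmoor, w=275) cum 448  ← median
  x=11 (Hillcrest, w=120) cum 568
  x=13 (Lakeside, w=55) cum 623
⇒ x* = 10
y-coordinate, sorted with cumulative weight:
  y=1 (Midtown, w=3) cum 3
  y=3 (Southcross, w=100) cum 103
  y=4 (Hillcrest, w=120) cum 223
  y=5 (Eastvale, w=50) cum 273
  y=6 (Northgate, w=20) cum 293
  y=7 (Lakeside, w=55) cum 348  ← median
  y=19 (Westmoor, w=275) cum 623
⇒ y* = 7

(10, 7)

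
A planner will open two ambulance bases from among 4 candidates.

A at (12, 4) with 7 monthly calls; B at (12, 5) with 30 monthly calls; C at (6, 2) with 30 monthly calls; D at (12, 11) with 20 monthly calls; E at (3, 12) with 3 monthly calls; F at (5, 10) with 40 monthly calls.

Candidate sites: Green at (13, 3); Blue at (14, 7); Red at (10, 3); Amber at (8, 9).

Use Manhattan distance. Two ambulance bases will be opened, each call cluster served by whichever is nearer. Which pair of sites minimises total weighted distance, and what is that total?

Evaluate every pair (each demand assigned to the nearer of the two):
  {Red, Amber}: total = 595
  {Green, Amber}: total = 648
  {Blue, Amber}: total = 729
  {Blue, Red}: total = 939
  {Green, Red}: total = 962
  {Green, Blue}: total = 992
Best pair: {Red, Amber} with total 595.

{Red, Amber}, total 595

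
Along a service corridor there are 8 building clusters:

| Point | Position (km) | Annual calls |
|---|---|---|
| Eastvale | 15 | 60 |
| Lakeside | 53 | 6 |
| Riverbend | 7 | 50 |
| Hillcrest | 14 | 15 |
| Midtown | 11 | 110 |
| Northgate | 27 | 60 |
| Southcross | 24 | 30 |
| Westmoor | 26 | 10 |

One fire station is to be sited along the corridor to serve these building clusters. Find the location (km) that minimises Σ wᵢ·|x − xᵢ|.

x = 14

For a sum of weighted absolute distances on a line, the optimum is the weighted median (not the mean). Total weight W = 341; half-weight = 170.5.
Sort by position and accumulate weight:
  km 7 (Riverbend, w=50) → cum 50
  km 11 (Midtown, w=110) → cum 160
  km 14 (Hillcrest, w=15) → cum 175  ≥ 170.5 → median here
  km 15 (Eastvale, w=60) → cum 235
  km 24 (Southcross, w=30) → cum 265
  km 26 (Westmoor, w=10) → cum 275
  km 27 (Northgate, w=60) → cum 335
  km 53 (Lakeside, w=6) → cum 341
Optimal location: km 14.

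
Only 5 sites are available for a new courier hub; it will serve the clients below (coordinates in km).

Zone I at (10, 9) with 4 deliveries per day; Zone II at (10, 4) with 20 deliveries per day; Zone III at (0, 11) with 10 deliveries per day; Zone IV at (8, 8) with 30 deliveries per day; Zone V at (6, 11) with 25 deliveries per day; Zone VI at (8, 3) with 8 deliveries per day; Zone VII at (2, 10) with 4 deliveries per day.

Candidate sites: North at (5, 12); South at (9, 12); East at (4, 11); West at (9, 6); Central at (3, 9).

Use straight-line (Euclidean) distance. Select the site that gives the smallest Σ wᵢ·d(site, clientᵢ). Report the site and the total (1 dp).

West, total 430.7 km

Total weighted distance at each candidate:
  North (5, 12): total = 538.7
  South (9, 12): total = 568.8
  East (4, 11): total = 530.2
  West (9, 6): total = 430.7
  Central (3, 9): total = 547.4
Minimum is at West with total 430.7 km.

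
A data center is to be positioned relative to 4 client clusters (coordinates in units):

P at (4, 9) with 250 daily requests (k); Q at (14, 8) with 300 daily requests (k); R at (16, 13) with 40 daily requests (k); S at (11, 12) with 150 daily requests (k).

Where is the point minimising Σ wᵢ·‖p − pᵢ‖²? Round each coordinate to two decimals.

The minimiser of Σwᵢ‖p−pᵢ‖² is the weighted centroid p* = (Σwᵢpᵢ)/(Σwᵢ).
Σwᵢ = 740.
Σwᵢxᵢ = 250·4 + 300·14 + 40·16 + 150·11 = 7490.
Σwᵢyᵢ = 250·9 + 300·8 + 40·13 + 150·12 = 6970.
x* = 7490/740 = 10.12, y* = 6970/740 = 9.42.

(10.12, 9.42)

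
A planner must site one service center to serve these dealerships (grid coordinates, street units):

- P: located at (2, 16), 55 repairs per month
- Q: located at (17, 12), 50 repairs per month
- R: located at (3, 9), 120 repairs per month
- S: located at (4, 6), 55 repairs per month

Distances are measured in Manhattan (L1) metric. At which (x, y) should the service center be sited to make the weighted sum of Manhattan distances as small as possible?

(3, 9)

Manhattan distance separates: Σwᵢ(|x−xᵢ|+|y−yᵢ|) = Σwᵢ|x−xᵢ| + Σwᵢ|y−yᵢ|, so x and y are optimised independently as 1-D weighted medians.
Total weight W = 280; half = 140.
x-coordinate, sorted with cumulative weight:
  x=2 (P, w=55) cum 55
  x=3 (R, w=120) cum 175  ← median
  x=4 (S, w=55) cum 230
  x=17 (Q, w=50) cum 280
⇒ x* = 3
y-coordinate, sorted with cumulative weight:
  y=6 (S, w=55) cum 55
  y=9 (R, w=120) cum 175  ← median
  y=12 (Q, w=50) cum 225
  y=16 (P, w=55) cum 280
⇒ y* = 9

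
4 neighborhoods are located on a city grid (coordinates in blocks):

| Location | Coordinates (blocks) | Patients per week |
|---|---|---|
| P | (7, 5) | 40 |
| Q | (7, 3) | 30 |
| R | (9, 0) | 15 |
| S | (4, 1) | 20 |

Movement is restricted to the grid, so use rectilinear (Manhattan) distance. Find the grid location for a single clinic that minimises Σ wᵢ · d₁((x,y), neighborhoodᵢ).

(7, 3)

Manhattan distance separates: Σwᵢ(|x−xᵢ|+|y−yᵢ|) = Σwᵢ|x−xᵢ| + Σwᵢ|y−yᵢ|, so x and y are optimised independently as 1-D weighted medians.
Total weight W = 105; half = 52.5.
x-coordinate, sorted with cumulative weight:
  x=4 (S, w=20) cum 20
  x=7 (P, w=40) cum 60  ← median
  x=7 (Q, w=30) cum 90
  x=9 (R, w=15) cum 105
⇒ x* = 7
y-coordinate, sorted with cumulative weight:
  y=0 (R, w=15) cum 15
  y=1 (S, w=20) cum 35
  y=3 (Q, w=30) cum 65  ← median
  y=5 (P, w=40) cum 105
⇒ y* = 3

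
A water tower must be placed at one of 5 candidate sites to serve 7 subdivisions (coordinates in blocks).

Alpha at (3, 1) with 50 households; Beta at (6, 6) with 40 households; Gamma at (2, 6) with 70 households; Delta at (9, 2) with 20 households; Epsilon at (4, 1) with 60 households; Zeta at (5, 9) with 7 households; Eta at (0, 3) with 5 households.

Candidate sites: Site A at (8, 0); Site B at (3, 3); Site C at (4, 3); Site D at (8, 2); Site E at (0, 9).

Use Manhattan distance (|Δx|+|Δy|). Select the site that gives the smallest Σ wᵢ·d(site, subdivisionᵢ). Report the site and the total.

Total weighted distance at each candidate:
  Site A (8, 0): total = 1959
  Site B (3, 3): total = 1011
  Site C (4, 3): total = 1009
  Site D (8, 2): total = 1675
  Site E (0, 9): total = 2365
Minimum is at Site C with total 1009 blocks.

Site C, total 1009 blocks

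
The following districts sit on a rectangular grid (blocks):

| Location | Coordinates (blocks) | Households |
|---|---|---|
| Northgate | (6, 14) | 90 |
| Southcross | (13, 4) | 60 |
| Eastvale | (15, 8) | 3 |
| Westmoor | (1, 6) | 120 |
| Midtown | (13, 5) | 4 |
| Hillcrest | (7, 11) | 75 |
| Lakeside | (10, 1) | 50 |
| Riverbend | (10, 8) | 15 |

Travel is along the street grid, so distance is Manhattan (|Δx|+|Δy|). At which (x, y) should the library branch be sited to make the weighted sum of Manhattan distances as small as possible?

Manhattan distance separates: Σwᵢ(|x−xᵢ|+|y−yᵢ|) = Σwᵢ|x−xᵢ| + Σwᵢ|y−yᵢ|, so x and y are optimised independently as 1-D weighted medians.
Total weight W = 417; half = 208.5.
x-coordinate, sorted with cumulative weight:
  x=1 (Westmoor, w=120) cum 120
  x=6 (Northgate, w=90) cum 210  ← median
  x=7 (Hillcrest, w=75) cum 285
  x=10 (Lakeside, w=50) cum 335
  x=10 (Riverbend, w=15) cum 350
  x=13 (Southcross, w=60) cum 410
  x=13 (Midtown, w=4) cum 414
  x=15 (Eastvale, w=3) cum 417
⇒ x* = 6
y-coordinate, sorted with cumulative weight:
  y=1 (Lakeside, w=50) cum 50
  y=4 (Southcross, w=60) cum 110
  y=5 (Midtown, w=4) cum 114
  y=6 (Westmoor, w=120) cum 234  ← median
  y=8 (Eastvale, w=3) cum 237
  y=8 (Riverbend, w=15) cum 252
  y=11 (Hillcrest, w=75) cum 327
  y=14 (Northgate, w=90) cum 417
⇒ y* = 6

(6, 6)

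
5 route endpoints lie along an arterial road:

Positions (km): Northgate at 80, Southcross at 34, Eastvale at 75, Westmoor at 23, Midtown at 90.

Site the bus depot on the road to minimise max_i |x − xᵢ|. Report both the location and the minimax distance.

location 56.5, max distance 33.5

The 1-center on a line is the midpoint of the two extreme points: leftmost at 23, rightmost at 90.
Optimal location = (23 + 90)/2 = 56.5; maximum distance = (90 − 23)/2 = 33.5.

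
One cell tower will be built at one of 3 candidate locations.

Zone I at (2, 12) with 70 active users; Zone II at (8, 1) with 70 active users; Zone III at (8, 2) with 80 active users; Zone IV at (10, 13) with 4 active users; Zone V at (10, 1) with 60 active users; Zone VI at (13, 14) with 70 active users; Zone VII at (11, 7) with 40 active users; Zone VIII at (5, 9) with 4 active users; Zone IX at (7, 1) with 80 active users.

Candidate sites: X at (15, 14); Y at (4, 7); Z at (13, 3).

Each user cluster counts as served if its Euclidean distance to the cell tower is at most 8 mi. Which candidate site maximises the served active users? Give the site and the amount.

Coverage radius r = 8 mi; a point is covered iff (Δx)²+(Δy)² ≤ 8² = 64.
  X (15, 14): covers {Zone IV, Zone VI} → 74
  Y (4, 7): covers {Zone I, Zone II, Zone III, Zone VII, Zone VIII, Zone IX} → 344
  Z (13, 3): covers {Zone II, Zone III, Zone V, Zone VII, Zone IX} → 330
Maximum coverage at Y: 344 active users.

Y, covering 344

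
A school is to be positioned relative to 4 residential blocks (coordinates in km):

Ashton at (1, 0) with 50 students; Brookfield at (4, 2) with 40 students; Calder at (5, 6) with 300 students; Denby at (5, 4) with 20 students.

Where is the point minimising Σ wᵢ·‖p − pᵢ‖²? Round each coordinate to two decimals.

(4.41, 4.78)

The minimiser of Σwᵢ‖p−pᵢ‖² is the weighted centroid p* = (Σwᵢpᵢ)/(Σwᵢ).
Σwᵢ = 410.
Σwᵢxᵢ = 50·1 + 40·4 + 300·5 + 20·5 = 1810.
Σwᵢyᵢ = 50·0 + 40·2 + 300·6 + 20·4 = 1960.
x* = 1810/410 = 4.41, y* = 1960/410 = 4.78.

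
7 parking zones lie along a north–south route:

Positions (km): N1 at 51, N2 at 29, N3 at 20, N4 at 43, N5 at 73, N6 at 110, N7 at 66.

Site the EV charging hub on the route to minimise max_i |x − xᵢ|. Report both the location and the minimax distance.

location 65, max distance 45

The 1-center on a line is the midpoint of the two extreme points: leftmost at 20, rightmost at 110.
Optimal location = (20 + 110)/2 = 65; maximum distance = (110 − 20)/2 = 45.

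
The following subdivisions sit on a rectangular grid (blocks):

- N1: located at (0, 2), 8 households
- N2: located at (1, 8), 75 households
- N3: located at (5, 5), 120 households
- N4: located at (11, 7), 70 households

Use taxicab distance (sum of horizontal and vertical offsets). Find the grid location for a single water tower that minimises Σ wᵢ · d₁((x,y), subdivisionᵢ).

Manhattan distance separates: Σwᵢ(|x−xᵢ|+|y−yᵢ|) = Σwᵢ|x−xᵢ| + Σwᵢ|y−yᵢ|, so x and y are optimised independently as 1-D weighted medians.
Total weight W = 273; half = 136.5.
x-coordinate, sorted with cumulative weight:
  x=0 (N1, w=8) cum 8
  x=1 (N2, w=75) cum 83
  x=5 (N3, w=120) cum 203  ← median
  x=11 (N4, w=70) cum 273
⇒ x* = 5
y-coordinate, sorted with cumulative weight:
  y=2 (N1, w=8) cum 8
  y=5 (N3, w=120) cum 128
  y=7 (N4, w=70) cum 198  ← median
  y=8 (N2, w=75) cum 273
⇒ y* = 7

(5, 7)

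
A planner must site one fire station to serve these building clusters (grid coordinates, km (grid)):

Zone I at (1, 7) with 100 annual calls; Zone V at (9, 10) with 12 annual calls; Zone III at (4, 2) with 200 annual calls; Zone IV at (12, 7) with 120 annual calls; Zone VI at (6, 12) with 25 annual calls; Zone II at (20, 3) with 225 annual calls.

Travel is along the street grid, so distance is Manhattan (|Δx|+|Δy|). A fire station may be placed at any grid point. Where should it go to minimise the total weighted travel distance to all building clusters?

Manhattan distance separates: Σwᵢ(|x−xᵢ|+|y−yᵢ|) = Σwᵢ|x−xᵢ| + Σwᵢ|y−yᵢ|, so x and y are optimised independently as 1-D weighted medians.
Total weight W = 682; half = 341.
x-coordinate, sorted with cumulative weight:
  x=1 (Zone I, w=100) cum 100
  x=4 (Zone III, w=200) cum 300
  x=6 (Zone VI, w=25) cum 325
  x=9 (Zone V, w=12) cum 337
  x=12 (Zone IV, w=120) cum 457  ← median
  x=20 (Zone II, w=225) cum 682
⇒ x* = 12
y-coordinate, sorted with cumulative weight:
  y=2 (Zone III, w=200) cum 200
  y=3 (Zone II, w=225) cum 425  ← median
  y=7 (Zone I, w=100) cum 525
  y=7 (Zone IV, w=120) cum 645
  y=10 (Zone V, w=12) cum 657
  y=12 (Zone VI, w=25) cum 682
⇒ y* = 3

(12, 3)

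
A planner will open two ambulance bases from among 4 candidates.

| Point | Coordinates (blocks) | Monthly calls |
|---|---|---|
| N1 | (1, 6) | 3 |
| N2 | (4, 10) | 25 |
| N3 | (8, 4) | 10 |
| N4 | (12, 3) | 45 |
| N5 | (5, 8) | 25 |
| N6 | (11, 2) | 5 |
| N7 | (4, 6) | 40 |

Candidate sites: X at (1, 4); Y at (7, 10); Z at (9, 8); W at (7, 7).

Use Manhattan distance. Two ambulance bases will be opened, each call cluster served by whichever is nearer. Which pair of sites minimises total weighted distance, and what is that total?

{Y, W}, total 821

Evaluate every pair (each demand assigned to the nearer of the two):
  {Y, W}: total = 821
  {Z, W}: total = 846
  {X, W}: total = 881
  {X, Z}: total = 931
  {Y, Z}: total = 935
  {X, Y}: total = 1051
Best pair: {Y, W} with total 821.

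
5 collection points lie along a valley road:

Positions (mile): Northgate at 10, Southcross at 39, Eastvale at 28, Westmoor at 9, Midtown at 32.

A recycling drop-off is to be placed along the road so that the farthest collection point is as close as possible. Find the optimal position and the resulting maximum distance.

location 24, max distance 15

The 1-center on a line is the midpoint of the two extreme points: leftmost at 9, rightmost at 39.
Optimal location = (9 + 39)/2 = 24; maximum distance = (39 − 9)/2 = 15.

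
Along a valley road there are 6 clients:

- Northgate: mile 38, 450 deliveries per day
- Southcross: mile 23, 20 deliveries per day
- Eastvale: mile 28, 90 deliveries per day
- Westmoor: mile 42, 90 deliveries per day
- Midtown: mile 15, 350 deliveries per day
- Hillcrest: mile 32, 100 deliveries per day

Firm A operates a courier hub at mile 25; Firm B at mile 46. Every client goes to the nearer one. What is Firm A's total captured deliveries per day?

560

The indifferent point is the midpoint (25+46)/2 = 35.5; clients left of it (closer to Firm A at 25) go to Firm A, those right go to Firm B.
  Midtown at 15 (w=350) → Firm A
  Southcross at 23 (w=20) → Firm A
  Eastvale at 28 (w=90) → Firm A
  Hillcrest at 32 (w=100) → Firm A
  Northgate at 38 (w=450) → Firm B
  Westmoor at 42 (w=90) → Firm B
Firm A captures 560; Firm B captures 540.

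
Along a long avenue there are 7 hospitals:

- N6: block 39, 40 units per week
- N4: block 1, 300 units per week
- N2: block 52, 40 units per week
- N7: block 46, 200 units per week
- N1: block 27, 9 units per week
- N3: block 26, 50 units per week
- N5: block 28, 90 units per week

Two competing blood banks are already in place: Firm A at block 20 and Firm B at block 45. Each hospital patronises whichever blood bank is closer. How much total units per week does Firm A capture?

The indifferent point is the midpoint (20+45)/2 = 32.5; hospitals left of it (closer to Firm A at 20) go to Firm A, those right go to Firm B.
  N4 at 1 (w=300) → Firm A
  N3 at 26 (w=50) → Firm A
  N1 at 27 (w=9) → Firm A
  N5 at 28 (w=90) → Firm A
  N6 at 39 (w=40) → Firm B
  N7 at 46 (w=200) → Firm B
  N2 at 52 (w=40) → Firm B
Firm A captures 449; Firm B captures 280.

449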